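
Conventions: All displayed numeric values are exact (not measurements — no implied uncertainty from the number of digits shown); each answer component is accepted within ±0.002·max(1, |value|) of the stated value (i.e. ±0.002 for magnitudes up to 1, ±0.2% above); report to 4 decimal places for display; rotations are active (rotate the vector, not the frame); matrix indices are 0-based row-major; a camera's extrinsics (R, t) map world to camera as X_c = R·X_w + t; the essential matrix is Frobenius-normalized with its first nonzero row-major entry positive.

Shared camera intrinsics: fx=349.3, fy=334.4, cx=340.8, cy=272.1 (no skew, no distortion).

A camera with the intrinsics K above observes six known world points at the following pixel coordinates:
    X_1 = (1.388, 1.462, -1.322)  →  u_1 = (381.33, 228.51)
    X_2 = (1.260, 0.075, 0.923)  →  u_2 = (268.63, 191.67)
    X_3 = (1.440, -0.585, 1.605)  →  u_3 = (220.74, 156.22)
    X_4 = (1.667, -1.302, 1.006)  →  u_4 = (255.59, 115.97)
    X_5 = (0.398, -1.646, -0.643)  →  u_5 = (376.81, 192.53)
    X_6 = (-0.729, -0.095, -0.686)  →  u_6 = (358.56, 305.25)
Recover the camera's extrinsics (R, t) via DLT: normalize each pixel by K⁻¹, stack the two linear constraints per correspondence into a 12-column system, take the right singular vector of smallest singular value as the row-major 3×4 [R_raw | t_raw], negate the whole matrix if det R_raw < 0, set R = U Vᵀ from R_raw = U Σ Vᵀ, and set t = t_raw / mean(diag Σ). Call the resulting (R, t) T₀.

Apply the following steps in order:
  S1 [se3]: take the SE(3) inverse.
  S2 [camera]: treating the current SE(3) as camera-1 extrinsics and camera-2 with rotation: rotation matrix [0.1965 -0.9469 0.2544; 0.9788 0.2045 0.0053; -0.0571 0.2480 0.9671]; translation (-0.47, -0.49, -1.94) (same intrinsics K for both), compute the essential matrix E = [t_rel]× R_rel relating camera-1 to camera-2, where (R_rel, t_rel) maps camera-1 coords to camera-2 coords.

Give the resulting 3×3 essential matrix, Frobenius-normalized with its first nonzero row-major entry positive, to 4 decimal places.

source (pnp_recover): camera pose = R=[0.0532 -0.0933 -0.9942; -0.9527 0.2935 -0.0785; 0.2991 0.9514 -0.0733], t=(-0.3801, -0.1900, 5.6106)
after S1 (invert_se3): R=[0.0532 -0.9527 0.2991; -0.0933 0.2935 0.9514; -0.9942 -0.0785 -0.0733], t=(-1.8391, -5.3176, 0.0184)
after S2 (essential): [0.0845 -0.1479 0.6559; 0.6397 -0.2371 -0.0850; 0.1351 -0.0143 -0.2228]

matrix = [0.0845 -0.1479 0.6559; 0.6397 -0.2371 -0.0850; 0.1351 -0.0143 -0.2228]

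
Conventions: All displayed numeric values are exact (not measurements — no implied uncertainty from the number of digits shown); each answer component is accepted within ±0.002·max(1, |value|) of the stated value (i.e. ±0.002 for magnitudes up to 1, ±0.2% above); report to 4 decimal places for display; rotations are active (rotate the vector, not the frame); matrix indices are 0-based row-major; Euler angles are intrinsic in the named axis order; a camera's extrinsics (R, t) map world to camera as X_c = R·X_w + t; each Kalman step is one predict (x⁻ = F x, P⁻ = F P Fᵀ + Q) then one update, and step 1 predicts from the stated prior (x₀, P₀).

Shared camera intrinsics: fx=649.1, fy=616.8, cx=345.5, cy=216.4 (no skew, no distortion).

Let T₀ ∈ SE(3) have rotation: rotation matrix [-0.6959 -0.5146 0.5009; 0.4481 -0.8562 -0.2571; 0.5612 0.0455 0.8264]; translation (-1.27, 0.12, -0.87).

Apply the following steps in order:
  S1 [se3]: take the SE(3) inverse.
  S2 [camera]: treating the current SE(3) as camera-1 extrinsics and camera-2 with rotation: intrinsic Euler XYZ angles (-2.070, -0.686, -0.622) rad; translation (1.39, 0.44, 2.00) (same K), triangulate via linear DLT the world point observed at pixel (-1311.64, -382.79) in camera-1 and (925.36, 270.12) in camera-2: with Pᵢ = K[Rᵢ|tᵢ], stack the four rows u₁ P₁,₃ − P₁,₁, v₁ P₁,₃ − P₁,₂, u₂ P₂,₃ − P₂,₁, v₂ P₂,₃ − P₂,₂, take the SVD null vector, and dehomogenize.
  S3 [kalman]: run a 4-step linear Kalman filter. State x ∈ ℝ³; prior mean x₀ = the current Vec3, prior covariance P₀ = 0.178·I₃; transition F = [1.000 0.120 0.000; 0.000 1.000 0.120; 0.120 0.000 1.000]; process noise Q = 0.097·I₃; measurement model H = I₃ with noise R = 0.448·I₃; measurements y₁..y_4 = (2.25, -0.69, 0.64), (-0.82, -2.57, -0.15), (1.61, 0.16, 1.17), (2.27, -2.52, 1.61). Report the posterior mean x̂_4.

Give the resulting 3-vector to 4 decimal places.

after S1 (invert_se3): R=[-0.6959 0.4481 0.5612; -0.5146 -0.8562 0.0455; 0.5009 -0.2571 0.8264], t=(-0.4493, -0.5112, 1.3860)
after S2 (triangulate): (1.0522, -0.3560, -1.4139)
after S3 (kf_track): (1.3540, -1.3219, 0.8599)

result = (1.3540, -1.3219, 0.8599)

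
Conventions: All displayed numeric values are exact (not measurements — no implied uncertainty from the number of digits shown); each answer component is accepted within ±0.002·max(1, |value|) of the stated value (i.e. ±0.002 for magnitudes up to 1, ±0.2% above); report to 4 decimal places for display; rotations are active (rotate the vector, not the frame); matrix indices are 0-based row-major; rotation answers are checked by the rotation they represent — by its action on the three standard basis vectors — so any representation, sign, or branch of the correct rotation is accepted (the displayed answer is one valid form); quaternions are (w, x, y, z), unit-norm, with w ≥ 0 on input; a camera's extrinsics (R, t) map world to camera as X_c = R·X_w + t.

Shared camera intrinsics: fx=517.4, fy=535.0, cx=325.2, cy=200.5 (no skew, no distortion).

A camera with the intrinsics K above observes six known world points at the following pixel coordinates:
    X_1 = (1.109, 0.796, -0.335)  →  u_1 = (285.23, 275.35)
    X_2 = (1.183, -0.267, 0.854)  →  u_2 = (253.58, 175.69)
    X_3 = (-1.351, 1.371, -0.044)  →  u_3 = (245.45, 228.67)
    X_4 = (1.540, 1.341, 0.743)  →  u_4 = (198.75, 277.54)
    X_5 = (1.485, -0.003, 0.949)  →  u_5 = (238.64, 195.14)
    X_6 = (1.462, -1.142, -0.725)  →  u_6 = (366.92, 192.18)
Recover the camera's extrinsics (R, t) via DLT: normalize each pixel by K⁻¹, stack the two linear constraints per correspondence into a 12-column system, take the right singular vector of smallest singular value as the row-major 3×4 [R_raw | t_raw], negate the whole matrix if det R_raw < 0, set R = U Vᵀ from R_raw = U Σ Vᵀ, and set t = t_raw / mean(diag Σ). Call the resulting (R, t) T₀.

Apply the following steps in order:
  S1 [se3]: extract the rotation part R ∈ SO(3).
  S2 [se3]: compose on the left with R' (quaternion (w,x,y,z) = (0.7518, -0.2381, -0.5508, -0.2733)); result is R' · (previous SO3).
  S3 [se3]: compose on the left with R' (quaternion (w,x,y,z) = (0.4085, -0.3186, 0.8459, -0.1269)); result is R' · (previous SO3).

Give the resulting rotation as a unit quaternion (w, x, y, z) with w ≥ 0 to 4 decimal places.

source (pnp_recover): camera pose = R=[-0.1433 -0.4815 -0.8647; 0.4250 0.7591 -0.4931; 0.8938 -0.4382 0.0959], t=(-0.3004, -0.2400, 6.5447)
after S1 (rot_of_se3): [-0.1433 -0.4815 -0.8647; 0.4250 0.7591 -0.4931; 0.8938 -0.4382 0.0959]
after S2 (compose_so3): [-0.3727 0.6995 -0.6097; 0.9237 0.3424 -0.1718; 0.0886 -0.6272 -0.7738]
after S3 (compose_so3): [-0.1611 -0.9573 -0.2401; 0.9500 -0.2163 0.2252; -0.2675 -0.1918 0.9443]

rotation (quat) = (0.6259, -0.1666, 0.0110, 0.7618)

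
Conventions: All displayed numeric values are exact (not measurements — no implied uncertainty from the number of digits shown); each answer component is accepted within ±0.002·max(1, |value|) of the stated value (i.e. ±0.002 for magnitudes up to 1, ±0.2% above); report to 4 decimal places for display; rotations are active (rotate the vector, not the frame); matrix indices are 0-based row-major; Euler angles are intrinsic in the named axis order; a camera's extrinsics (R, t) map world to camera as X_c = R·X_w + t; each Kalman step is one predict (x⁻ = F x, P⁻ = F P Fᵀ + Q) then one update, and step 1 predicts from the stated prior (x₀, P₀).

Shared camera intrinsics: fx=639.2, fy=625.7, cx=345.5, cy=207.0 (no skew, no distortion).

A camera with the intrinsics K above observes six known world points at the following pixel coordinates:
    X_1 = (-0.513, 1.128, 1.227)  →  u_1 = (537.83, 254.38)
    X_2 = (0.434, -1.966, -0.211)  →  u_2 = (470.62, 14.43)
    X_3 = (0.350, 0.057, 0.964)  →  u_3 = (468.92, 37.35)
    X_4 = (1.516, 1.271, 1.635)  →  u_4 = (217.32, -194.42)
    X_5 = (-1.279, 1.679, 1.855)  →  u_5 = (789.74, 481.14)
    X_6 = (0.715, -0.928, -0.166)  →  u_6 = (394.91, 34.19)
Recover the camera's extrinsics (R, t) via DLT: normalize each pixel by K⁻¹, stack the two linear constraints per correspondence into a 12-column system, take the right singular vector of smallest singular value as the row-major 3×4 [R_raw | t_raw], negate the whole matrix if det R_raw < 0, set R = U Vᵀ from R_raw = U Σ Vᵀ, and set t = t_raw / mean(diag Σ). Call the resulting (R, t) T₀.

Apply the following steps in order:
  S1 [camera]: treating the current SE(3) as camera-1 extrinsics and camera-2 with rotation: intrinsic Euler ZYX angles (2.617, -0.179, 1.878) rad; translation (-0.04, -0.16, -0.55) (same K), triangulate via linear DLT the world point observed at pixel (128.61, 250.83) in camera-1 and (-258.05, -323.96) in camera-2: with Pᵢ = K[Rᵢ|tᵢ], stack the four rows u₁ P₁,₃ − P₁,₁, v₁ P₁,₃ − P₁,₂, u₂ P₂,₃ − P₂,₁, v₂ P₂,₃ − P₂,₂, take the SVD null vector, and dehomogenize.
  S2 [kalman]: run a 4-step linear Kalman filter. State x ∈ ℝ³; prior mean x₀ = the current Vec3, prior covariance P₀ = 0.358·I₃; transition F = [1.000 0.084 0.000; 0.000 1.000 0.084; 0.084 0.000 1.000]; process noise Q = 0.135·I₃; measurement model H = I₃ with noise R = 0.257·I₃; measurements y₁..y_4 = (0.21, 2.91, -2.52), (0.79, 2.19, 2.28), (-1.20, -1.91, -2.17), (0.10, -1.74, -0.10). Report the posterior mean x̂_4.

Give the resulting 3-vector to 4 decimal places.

result = (-0.0736, -0.9059, -0.5977)

source (pnp_recover): camera pose = R=[-0.6733 -0.5367 0.5085; -0.7332 0.5735 -0.3655; -0.0954 -0.6190 -0.7796], t=(0.4499, -0.3700, 4.3097)
after S1 (triangulate): (0.8419, 1.1837, -1.7796)
after S2 (kf_track): (-0.0736, -0.9059, -0.5977)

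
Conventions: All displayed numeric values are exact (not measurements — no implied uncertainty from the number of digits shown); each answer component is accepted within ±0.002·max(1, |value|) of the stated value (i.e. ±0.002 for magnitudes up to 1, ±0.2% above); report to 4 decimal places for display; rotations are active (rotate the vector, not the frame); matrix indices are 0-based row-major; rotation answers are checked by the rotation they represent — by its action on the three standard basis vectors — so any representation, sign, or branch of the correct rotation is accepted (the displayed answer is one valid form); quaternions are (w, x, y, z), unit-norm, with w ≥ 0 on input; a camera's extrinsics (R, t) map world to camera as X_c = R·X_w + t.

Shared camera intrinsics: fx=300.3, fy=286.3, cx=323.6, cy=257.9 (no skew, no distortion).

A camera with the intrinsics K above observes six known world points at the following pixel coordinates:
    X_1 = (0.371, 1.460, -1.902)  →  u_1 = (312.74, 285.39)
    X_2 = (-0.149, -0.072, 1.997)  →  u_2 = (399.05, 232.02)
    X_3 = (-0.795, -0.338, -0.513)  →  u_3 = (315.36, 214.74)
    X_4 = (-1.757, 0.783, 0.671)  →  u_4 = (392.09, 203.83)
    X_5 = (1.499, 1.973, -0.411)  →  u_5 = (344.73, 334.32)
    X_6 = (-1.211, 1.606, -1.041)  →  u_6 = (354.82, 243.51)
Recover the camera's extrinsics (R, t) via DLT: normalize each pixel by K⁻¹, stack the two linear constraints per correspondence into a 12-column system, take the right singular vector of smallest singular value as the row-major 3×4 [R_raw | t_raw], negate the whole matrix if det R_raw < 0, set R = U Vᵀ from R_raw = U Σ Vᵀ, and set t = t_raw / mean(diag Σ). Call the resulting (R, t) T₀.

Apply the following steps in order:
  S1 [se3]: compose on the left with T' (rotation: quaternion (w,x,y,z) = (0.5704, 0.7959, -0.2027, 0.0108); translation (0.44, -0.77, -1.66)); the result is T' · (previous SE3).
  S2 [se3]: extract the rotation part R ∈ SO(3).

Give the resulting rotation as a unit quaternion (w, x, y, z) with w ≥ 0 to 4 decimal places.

rotation (quat) = (0.0373, -0.4660, -0.2854, -0.8367)

source (pnp_recover): camera pose = R=[-0.3807 0.6703 0.6370; 0.8580 0.5129 -0.0269; -0.3448 0.5363 -0.7704], t=(0.0499, -0.2598, 6.8170)
after S1 (compose_se3): R=[-0.5629 0.3285 0.7584; 0.2035 -0.8343 0.5124; 0.8011 0.4427 0.4028], t=(-0.8864, -6.9354, -4.2619)
after S2 (rot_of_se3): [-0.5629 0.3285 0.7584; 0.2035 -0.8343 0.5124; 0.8011 0.4427 0.4028]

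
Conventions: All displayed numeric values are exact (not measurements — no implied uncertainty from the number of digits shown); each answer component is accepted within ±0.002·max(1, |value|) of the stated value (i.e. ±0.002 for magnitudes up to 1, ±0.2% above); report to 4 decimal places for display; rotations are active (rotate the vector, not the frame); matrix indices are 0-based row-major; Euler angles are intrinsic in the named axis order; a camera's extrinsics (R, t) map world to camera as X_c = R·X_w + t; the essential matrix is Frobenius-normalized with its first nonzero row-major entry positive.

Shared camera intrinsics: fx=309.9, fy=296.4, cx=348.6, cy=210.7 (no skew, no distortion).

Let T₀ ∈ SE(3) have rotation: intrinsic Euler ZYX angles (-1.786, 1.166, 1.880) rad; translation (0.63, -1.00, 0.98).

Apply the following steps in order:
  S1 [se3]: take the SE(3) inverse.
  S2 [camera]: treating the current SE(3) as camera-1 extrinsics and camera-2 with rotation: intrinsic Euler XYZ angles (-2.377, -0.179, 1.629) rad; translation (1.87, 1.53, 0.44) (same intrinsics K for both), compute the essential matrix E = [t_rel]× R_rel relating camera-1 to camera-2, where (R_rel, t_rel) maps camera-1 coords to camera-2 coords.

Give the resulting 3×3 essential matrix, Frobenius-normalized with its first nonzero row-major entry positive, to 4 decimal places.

after S1 (invert_se3): R=[-0.0841 -0.3847 -0.9192; -0.4843 -0.7904 0.3752; -0.8709 0.4767 -0.1198], t=(0.5690, -0.8530, 1.1428)
after S2 (essential): [0.1530 0.0958 0.3884; -0.4626 -0.0957 -0.3557; -0.5121 0.0922 0.4428]

matrix = [0.1530 0.0958 0.3884; -0.4626 -0.0957 -0.3557; -0.5121 0.0922 0.4428]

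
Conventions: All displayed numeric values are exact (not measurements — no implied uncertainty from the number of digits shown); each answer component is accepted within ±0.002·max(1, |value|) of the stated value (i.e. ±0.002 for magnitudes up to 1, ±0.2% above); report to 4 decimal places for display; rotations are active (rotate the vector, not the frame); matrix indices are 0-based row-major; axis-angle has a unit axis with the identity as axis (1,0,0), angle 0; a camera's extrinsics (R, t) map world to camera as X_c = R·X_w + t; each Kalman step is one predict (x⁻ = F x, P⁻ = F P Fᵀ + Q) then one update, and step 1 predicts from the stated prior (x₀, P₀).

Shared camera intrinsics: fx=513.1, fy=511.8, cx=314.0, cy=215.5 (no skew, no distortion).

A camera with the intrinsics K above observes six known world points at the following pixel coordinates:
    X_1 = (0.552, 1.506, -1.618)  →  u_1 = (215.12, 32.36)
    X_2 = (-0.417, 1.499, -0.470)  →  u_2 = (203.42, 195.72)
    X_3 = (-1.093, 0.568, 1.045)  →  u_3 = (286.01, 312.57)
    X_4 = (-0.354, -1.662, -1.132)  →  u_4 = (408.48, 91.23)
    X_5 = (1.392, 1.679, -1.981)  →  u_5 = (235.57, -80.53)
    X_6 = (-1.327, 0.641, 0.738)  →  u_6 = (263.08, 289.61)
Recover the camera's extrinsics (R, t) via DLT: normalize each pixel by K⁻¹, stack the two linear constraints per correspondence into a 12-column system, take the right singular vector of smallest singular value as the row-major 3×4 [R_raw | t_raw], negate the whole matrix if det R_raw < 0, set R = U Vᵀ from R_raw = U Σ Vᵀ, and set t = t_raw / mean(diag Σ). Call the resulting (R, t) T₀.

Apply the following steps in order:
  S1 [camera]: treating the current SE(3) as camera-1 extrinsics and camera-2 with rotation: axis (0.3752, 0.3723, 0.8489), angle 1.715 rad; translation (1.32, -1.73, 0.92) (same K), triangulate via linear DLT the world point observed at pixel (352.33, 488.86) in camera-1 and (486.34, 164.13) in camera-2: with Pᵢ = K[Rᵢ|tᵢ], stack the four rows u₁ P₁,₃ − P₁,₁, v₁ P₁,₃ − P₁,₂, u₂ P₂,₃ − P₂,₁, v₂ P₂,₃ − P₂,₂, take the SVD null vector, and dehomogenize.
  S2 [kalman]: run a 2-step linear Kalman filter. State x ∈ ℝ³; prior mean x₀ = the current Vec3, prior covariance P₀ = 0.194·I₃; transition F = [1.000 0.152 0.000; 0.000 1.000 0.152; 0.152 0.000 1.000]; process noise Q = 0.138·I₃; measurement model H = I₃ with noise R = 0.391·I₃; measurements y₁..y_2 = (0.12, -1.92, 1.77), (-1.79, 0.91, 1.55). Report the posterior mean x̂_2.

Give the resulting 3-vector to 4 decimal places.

result = (-0.3031, 0.6231, 1.6213)

source (pnp_recover): camera pose = R=[0.6007 -0.7531 0.2681; -0.1219 0.2451 0.9618; -0.7901 -0.6105 0.0554], t=(0.4800, -0.1500, 5.3702)
after S1 (triangulate): (1.3709, 1.9804, 1.5831)
after S2 (kf_track): (-0.3031, 0.6231, 1.6213)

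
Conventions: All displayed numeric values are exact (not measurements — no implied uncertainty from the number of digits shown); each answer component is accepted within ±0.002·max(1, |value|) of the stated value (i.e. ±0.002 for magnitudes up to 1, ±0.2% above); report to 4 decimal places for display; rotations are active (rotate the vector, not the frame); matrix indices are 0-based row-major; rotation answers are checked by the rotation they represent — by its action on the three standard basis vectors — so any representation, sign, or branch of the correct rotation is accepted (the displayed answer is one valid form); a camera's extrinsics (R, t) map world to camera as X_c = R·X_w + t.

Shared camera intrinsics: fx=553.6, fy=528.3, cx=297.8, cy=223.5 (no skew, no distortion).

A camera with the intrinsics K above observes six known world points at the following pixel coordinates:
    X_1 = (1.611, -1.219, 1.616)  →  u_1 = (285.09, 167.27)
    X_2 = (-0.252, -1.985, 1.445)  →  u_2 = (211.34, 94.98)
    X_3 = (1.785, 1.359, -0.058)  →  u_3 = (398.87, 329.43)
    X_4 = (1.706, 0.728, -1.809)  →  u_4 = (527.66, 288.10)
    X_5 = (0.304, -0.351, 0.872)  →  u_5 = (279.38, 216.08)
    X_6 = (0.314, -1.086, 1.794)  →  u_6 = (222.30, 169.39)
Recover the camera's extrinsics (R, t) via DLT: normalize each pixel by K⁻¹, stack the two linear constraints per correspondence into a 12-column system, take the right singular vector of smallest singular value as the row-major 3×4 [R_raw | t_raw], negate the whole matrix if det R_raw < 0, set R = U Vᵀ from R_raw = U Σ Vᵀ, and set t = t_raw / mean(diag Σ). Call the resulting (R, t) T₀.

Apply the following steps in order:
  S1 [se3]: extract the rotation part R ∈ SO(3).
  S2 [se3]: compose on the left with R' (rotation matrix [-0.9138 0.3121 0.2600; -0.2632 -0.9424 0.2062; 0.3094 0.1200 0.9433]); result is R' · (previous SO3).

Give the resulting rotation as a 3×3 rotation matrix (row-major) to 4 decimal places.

rotation (matrix) = ((-0.2717, 0.2612, 0.9263), (0.0280, -0.9599, 0.2789), (0.9620, 0.1018, 0.2535))

source (pnp_recover): camera pose = R=[0.5386 0.0455 -0.8414; 0.0042 0.9984 0.0567; 0.8426 -0.0341 0.5375], t=(0.3500, 0.1999, 6.3620)
after S1 (rot_of_se3): [0.5386 0.0455 -0.8414; 0.0042 0.9984 0.0567; 0.8426 -0.0341 0.5375]
after S2 (compose_so3): [-0.2717 0.2612 0.9263; 0.0280 -0.9599 0.2789; 0.9620 0.1018 0.2535]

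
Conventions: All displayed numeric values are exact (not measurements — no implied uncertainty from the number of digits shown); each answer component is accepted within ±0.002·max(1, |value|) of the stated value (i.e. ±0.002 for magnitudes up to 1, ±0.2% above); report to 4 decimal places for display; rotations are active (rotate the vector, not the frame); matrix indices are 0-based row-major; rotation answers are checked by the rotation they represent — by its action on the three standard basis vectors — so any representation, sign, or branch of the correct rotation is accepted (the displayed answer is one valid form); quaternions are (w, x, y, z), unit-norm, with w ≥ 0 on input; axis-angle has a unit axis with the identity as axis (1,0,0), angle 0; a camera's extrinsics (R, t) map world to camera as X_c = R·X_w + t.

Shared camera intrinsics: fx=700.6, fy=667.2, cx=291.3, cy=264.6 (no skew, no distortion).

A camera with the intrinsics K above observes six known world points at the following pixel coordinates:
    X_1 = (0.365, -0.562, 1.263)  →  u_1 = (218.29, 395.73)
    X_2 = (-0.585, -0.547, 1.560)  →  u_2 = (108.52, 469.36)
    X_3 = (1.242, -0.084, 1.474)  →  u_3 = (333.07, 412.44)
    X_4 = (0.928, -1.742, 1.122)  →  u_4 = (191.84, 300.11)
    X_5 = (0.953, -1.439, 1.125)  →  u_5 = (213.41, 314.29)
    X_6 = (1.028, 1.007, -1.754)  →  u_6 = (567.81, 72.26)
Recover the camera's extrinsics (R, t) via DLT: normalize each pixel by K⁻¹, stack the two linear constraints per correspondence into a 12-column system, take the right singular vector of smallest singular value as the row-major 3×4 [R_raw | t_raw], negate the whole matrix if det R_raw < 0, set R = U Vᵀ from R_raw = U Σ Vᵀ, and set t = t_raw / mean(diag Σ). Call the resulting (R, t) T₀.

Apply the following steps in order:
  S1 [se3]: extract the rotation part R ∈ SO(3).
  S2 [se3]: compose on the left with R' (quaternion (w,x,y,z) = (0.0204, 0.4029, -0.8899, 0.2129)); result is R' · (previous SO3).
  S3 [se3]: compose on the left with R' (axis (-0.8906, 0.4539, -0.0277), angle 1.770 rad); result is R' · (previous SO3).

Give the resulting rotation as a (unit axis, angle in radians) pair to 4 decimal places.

rotation (axis_angle) = ((0.3035, -0.9499, 0.0752), 1.6398)

source (pnp_recover): camera pose = R=[0.7276 0.6667 -0.1614; -0.1921 0.4238 0.8852; 0.6585 -0.6131 0.4364], t=(-0.2603, 0.2701, 4.3580)
after S1 (rot_of_se3): [0.7276 0.6667 -0.1614; -0.1921 0.4238 0.8852; 0.6585 -0.6131 0.4364]
after S2 (compose_so3): [-0.2623 -0.8402 -0.4746; -0.8881 0.0179 0.4593; -0.3774 0.5419 -0.7509]
after S3 (compose_so3): [0.0295 -0.3831 -0.9232; -0.2331 0.8955 -0.3791; 0.9720 0.2264 -0.0629]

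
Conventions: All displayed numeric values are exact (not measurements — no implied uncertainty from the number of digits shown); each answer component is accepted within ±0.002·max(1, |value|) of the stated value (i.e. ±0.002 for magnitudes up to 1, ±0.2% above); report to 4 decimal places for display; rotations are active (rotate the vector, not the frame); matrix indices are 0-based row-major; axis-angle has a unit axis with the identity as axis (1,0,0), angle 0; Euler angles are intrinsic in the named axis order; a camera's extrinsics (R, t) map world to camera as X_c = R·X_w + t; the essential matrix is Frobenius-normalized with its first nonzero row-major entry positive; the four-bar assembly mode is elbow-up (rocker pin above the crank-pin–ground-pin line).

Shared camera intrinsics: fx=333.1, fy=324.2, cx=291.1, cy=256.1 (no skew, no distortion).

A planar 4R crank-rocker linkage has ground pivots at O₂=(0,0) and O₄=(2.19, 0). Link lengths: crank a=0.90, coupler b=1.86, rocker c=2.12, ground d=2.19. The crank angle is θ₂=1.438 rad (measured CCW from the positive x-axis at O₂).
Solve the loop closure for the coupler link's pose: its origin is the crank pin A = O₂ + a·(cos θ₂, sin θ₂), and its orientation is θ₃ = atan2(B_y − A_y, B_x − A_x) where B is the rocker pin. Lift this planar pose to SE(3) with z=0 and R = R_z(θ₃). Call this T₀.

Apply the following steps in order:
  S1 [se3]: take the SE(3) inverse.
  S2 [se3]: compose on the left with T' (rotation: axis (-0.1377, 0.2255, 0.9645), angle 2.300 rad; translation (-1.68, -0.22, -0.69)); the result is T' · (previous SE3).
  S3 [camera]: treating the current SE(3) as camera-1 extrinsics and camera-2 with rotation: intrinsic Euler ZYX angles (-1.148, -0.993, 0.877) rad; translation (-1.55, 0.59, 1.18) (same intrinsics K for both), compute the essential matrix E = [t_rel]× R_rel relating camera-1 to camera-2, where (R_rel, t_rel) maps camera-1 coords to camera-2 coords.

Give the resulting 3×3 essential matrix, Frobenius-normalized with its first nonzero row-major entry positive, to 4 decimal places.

source (fourbar_fk): coupler pose = R=[0.7898 -0.6133 0.0000; 0.6133 0.7898 0.0000; 0.0000 0.0000 1.0000], t=(0.1192, 0.8921, 0.0000)
after S1 (invert_se3): R=[0.7898 0.6133 0.0000; -0.6133 0.7898 0.0000; 0.0000 0.0000 1.0000], t=(-0.6412, -0.6315, 0.0000)
after S2 (compose_se3): R=[-0.0286 -0.9982 -0.0532; 0.8839 -0.0501 0.4651; -0.4669 -0.0337 0.8837], t=(-0.7861, -0.2807, -0.6043)
after S3 (essential): [0.2269 0.1173 -0.0984; -0.3764 0.5075 -0.3172; 0.5519 0.2643 -0.2251]

matrix = [0.2269 0.1173 -0.0984; -0.3764 0.5075 -0.3172; 0.5519 0.2643 -0.2251]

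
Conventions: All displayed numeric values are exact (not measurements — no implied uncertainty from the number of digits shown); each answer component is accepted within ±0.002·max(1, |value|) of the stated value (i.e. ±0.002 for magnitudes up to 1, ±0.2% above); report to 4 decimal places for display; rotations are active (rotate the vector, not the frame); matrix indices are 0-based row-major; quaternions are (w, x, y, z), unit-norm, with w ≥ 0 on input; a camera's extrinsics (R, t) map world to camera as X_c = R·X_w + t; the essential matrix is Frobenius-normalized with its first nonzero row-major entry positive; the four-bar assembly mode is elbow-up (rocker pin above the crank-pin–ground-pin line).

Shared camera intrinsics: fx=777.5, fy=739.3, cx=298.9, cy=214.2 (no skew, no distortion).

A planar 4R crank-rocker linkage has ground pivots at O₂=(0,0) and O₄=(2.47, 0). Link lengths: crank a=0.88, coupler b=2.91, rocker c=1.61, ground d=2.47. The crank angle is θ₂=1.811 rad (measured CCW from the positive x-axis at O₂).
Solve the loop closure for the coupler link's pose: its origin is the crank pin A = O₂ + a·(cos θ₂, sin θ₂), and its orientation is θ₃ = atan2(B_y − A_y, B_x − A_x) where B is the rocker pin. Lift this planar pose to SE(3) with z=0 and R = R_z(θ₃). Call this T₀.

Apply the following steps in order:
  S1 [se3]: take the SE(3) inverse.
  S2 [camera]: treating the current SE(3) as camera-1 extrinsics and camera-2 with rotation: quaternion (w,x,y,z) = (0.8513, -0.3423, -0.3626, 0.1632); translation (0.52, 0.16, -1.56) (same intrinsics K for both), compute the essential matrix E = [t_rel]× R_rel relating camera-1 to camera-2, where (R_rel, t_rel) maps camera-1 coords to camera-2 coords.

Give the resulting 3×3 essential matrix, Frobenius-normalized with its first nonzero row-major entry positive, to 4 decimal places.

source (fourbar_fk): coupler pose = R=[0.9662 -0.2577 0.0000; 0.2577 0.9662 0.0000; 0.0000 0.0000 1.0000], t=(-0.2094, 0.8547, 0.0000)
after S1 (invert_se3): R=[0.9662 0.2577 0.0000; -0.2577 0.9662 0.0000; 0.0000 0.0000 1.0000], t=(-0.0180, -0.8798, 0.0000)
after S2 (essential): [0.5248 0.2135 0.4101; -0.4707 0.2217 0.4372; -0.0554 0.0976 0.1908]

matrix = [0.5248 0.2135 0.4101; -0.4707 0.2217 0.4372; -0.0554 0.0976 0.1908]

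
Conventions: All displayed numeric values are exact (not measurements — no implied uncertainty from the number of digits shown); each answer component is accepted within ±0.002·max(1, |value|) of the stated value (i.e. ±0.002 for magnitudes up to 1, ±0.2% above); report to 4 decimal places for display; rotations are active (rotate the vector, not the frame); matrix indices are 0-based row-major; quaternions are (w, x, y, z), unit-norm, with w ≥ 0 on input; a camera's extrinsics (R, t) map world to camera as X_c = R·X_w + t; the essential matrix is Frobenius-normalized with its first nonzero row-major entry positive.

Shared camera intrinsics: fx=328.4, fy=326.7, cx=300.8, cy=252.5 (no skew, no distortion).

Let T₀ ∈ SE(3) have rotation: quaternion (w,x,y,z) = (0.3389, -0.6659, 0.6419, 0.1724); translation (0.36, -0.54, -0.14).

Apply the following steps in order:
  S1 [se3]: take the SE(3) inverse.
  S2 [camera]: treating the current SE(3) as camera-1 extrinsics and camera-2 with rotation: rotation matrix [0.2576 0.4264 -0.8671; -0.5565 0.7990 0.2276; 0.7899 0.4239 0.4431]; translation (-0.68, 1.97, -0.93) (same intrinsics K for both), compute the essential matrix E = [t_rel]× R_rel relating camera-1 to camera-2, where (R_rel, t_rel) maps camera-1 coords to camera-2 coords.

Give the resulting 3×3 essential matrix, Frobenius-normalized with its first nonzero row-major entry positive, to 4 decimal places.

matrix = [0.5764 0.2456 -0.1687; 0.2551 0.2274 0.3243; -0.0727 0.1346 0.5776]

after S1 (invert_se3): R=[0.1165 -0.7380 -0.6647; -0.9717 0.0537 -0.2300; 0.2055 0.6727 -0.7109], t=(-0.5335, 0.3466, 0.1897)
after S2 (essential): [0.5764 0.2456 -0.1687; 0.2551 0.2274 0.3243; -0.0727 0.1346 0.5776]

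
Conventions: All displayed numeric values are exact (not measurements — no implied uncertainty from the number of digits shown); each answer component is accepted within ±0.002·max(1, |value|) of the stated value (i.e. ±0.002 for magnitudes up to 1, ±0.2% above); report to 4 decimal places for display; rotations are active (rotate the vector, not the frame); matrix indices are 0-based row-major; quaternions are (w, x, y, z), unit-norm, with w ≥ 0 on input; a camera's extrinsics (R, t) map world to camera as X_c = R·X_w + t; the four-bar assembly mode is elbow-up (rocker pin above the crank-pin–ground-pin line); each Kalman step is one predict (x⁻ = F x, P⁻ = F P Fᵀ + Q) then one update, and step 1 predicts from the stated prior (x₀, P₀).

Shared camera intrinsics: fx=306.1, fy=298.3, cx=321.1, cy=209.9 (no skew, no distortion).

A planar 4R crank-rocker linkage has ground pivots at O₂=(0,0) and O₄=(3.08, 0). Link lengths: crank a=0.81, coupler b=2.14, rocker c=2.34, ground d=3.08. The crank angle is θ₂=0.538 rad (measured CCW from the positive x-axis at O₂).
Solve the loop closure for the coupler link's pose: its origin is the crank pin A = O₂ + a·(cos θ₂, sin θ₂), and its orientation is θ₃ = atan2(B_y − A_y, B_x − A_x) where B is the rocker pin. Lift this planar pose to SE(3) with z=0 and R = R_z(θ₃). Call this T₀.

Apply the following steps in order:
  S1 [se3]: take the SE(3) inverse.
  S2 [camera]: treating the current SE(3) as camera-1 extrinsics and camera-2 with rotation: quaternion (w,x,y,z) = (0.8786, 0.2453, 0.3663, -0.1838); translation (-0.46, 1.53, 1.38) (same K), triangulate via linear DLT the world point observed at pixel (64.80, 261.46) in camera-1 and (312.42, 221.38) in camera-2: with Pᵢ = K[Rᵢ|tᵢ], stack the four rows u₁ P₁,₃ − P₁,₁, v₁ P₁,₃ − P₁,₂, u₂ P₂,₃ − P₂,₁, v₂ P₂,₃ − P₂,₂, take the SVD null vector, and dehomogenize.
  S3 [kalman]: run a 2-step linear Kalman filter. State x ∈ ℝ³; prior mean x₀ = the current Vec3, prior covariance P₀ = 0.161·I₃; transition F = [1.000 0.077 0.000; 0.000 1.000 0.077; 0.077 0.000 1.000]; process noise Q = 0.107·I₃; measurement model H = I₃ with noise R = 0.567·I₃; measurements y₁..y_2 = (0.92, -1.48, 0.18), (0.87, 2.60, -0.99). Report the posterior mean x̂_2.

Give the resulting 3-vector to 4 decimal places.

source (fourbar_fk): coupler pose = R=[0.6224 -0.7827 0.0000; 0.7827 0.6224 0.0000; 0.0000 0.0000 1.0000], t=(0.6956, 0.4151, 0.0000)
after S1 (invert_se3): R=[0.6224 0.7827 0.0000; -0.7827 0.6224 -0.0000; 0.0000 0.0000 1.0000], t=(-0.7578, 0.2861, 0.0000)
after S2 (triangulate): (-0.4965, -0.5796, 1.8159)
after S3 (kf_track): (0.2061, 0.4135, 0.5639)

result = (0.2061, 0.4135, 0.5639)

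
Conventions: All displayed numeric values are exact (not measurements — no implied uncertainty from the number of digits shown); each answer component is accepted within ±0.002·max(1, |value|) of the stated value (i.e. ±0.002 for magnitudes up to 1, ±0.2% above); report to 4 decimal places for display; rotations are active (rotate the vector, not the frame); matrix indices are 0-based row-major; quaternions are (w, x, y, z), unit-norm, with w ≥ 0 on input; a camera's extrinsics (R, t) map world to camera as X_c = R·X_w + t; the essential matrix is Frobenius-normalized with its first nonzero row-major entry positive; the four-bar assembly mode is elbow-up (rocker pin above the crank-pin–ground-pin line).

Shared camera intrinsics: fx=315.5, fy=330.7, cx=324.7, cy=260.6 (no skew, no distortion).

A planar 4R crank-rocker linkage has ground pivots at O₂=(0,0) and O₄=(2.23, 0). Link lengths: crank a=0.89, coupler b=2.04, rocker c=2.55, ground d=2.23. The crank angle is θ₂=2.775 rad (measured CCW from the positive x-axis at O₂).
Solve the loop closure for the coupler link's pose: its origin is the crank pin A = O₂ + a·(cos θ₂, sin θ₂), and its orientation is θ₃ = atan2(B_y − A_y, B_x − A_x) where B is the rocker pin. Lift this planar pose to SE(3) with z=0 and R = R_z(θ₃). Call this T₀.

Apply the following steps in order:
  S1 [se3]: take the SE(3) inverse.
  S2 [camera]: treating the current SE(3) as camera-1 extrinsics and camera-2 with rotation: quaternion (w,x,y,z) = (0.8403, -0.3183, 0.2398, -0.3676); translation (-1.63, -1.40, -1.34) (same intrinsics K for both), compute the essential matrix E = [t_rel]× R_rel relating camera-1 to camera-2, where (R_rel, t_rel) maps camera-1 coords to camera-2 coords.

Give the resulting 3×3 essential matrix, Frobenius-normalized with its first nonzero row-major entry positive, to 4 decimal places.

matrix = [0.0678 0.4268 0.0302; -0.6647 -0.1207 0.1265; 0.1811 -0.5460 -0.0947]

source (fourbar_fk): coupler pose = R=[0.6501 -0.7598 0.0000; 0.7598 0.6501 0.0000; 0.0000 0.0000 1.0000], t=(-0.8309, 0.3190, 0.0000)
after S1 (invert_se3): R=[0.6501 0.7598 0.0000; -0.7598 0.6501 -0.0000; 0.0000 0.0000 1.0000], t=(0.2978, -0.8387, 0.0000)
after S2 (essential): [0.0678 0.4268 0.0302; -0.6647 -0.1207 0.1265; 0.1811 -0.5460 -0.0947]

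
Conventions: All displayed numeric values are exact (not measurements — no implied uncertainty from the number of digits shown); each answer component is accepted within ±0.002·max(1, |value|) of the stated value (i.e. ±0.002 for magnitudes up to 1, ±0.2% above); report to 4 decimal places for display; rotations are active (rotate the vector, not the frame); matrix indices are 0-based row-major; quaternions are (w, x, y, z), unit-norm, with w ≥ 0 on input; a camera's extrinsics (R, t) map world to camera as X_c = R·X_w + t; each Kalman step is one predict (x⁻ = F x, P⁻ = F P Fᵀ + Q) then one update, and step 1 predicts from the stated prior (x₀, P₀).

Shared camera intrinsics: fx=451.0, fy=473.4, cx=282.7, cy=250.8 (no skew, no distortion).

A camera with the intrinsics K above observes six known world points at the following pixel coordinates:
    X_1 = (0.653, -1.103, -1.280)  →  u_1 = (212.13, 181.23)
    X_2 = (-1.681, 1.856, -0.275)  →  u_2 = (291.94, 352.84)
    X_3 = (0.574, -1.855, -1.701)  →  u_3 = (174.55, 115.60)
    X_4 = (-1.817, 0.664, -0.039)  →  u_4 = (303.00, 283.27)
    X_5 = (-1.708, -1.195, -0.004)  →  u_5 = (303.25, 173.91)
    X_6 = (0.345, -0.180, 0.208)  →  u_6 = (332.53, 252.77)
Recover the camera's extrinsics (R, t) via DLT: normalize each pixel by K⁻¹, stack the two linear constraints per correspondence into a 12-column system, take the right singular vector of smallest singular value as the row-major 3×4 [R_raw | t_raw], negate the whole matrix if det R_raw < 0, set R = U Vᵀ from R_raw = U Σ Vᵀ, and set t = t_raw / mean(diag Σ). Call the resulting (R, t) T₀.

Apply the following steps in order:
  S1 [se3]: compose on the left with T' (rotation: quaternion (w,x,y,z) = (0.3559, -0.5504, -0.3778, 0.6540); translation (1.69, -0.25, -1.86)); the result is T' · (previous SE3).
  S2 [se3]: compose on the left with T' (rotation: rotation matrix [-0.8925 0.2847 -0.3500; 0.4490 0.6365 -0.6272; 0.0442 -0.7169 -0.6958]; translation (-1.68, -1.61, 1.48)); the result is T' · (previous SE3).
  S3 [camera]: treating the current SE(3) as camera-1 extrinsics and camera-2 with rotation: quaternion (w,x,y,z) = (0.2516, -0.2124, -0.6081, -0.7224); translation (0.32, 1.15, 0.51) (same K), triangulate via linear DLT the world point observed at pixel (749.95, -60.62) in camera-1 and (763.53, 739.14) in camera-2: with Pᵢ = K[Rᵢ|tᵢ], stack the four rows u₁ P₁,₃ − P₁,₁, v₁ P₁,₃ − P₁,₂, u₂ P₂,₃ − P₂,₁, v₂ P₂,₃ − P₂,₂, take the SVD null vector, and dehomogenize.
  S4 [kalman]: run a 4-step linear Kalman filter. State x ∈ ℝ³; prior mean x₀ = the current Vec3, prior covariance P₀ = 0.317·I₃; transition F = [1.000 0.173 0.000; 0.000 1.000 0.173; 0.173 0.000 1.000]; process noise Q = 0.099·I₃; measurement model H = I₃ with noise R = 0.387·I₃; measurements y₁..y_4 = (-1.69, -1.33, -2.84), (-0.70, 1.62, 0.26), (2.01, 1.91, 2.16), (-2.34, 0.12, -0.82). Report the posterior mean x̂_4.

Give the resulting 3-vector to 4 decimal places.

source (pnp_recover): camera pose = R=[0.0284 0.0272 0.9992; 0.1423 0.9893 -0.0310; -0.9894 0.1431 0.0242], t=(0.4400, 0.1600, 6.2703)
after S1 (compose_se3): R=[0.9673 -0.1944 -0.1631; 0.0607 -0.4470 0.8925; -0.2464 -0.8732 -0.4206], t=(-4.5799, -0.5780, -1.5186)
after S2 (compose_se3): R=[-0.7597 0.3518 0.5468; 0.6274 0.1759 0.7586; 0.1707 0.9194 -0.3544], t=(2.7743, -3.0817, 2.7486)
after S3 (triangulate): (-0.4669, 1.6236, 0.6688)
after S4 (kf_track): (-0.5736, 0.7203, -0.0995)

result = (-0.5736, 0.7203, -0.0995)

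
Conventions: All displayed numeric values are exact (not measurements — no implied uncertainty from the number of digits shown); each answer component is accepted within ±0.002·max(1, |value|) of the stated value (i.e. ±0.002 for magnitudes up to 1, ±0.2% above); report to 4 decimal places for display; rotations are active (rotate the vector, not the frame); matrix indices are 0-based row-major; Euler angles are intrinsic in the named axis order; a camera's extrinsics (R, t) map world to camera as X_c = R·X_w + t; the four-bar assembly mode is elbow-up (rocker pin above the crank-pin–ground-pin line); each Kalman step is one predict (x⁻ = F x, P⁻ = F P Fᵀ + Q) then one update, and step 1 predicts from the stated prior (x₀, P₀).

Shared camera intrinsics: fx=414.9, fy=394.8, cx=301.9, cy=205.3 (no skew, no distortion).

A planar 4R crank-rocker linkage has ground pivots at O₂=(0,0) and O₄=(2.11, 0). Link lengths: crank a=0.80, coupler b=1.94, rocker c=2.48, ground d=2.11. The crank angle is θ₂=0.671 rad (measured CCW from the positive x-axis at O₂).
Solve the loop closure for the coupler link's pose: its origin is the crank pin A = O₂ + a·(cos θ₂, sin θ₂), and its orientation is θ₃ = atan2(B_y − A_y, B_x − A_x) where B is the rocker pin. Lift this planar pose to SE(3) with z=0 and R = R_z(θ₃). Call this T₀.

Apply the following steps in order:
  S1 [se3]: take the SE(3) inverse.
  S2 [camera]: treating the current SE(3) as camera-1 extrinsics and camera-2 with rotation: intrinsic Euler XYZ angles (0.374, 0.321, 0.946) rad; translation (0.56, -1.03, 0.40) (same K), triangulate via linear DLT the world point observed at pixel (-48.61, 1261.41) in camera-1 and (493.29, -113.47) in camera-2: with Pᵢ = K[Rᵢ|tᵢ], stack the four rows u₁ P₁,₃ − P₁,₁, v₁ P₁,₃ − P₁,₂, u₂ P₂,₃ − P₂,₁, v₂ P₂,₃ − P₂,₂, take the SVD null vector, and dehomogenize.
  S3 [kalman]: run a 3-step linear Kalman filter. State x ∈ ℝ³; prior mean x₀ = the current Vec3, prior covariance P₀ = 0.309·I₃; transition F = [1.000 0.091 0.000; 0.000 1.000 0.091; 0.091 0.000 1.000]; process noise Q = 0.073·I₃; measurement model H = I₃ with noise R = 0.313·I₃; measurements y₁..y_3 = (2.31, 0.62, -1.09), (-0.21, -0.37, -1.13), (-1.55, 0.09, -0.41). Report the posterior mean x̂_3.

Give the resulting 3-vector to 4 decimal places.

source (fourbar_fk): coupler pose = R=[0.3275 -0.9449 0.0000; 0.9449 0.3275 0.0000; 0.0000 0.0000 1.0000], t=(0.6266, 0.4974, 0.0000)
after S1 (invert_se3): R=[0.3275 0.9449 0.0000; -0.9449 0.3275 -0.0000; 0.0000 0.0000 1.0000], t=(-0.6752, 0.4291, 0.0000)
after S2 (triangulate): (0.2665, 0.5074, 0.1284)
after S3 (kf_track): (-0.2060, 0.0073, -0.6265)

result = (-0.2060, 0.0073, -0.6265)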